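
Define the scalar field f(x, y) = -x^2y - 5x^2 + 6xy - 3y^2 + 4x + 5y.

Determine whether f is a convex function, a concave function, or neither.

neither

The term -x^2y is cubic, so the Hessian is not constant.
∂²f/∂x² = -2y - 10, which takes both signs as y varies (negative for sufficiently large y). A diagonal entry of the Hessian changing sign means the Hessian is neither positive- nor negative-semidefinite on all of R^2.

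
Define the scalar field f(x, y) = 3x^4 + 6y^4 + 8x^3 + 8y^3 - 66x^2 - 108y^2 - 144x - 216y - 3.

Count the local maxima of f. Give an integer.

1

f separates as a function of x plus a function of y, so ∇f=0 decouples.
∂f/∂x = 12(x - 3)(x + 1)(x + 4) = 0 at x ∈ {-4, -1, 3}; ∂f/∂y = 24(y - 3)(y + 1)(y + 3) = 0 at y ∈ {-3, -1, 3}.
The Hessian is diagonal: diag(f_xx, f_yy). Second derivatives: f_xx(-4)=252, f_xx(-1)=-144, f_xx(3)=336; f_yy(-3)=288, f_yy(-1)=-192, f_yy(3)=576.
Local maxima occur where both diagonal entries negative: (-1, -1). Count: 1.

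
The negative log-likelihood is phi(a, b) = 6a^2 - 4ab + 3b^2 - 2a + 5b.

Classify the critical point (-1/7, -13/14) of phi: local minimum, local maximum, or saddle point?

local minimum

The Hessian of phi is constant: H = [[12, -4], [-4, 6]].
det(H) = 12·6 − (-4)² = 56.
det(H) > 0 and tr(H) = 18 > 0, so H is positive definite and the point is a local minimum.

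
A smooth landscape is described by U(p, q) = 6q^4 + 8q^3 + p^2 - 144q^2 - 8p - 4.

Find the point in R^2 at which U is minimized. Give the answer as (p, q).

U(p,q) separates as A(p) + B(q) − 4, so its minimum is min A + min B − 4.
A'(p) = 2p - 8 vanishes at p ∈ {4}; B'(q) = 24q(q - 3)(q + 4) vanishes at q ∈ {-4, 0, 3}.
Local minima of A (where A''>0): A(4)=-16. Local minima of B: B(-4)=-1280, B(3)=-594.
So the global minimum of U is A(4) + B(-4) − 4 = -16 − 1280 − 4 = -1300, attained at (4, -4).

(4, -4)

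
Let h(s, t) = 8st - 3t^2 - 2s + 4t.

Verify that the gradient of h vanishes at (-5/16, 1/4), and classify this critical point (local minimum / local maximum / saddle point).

saddle point

∇h = (8t - 2, 8s - 6t + 4); substituting (-5/16, 1/4) gives ∇h = (0, 0), so (-5/16, 1/4) is indeed a critical point.
The Hessian of h is constant: H = [[0, 8], [8, -6]].
det(H) = 0·(-6) − 8² = -64.
Since det(H) < 0, H is indefinite and the critical point is a saddle point.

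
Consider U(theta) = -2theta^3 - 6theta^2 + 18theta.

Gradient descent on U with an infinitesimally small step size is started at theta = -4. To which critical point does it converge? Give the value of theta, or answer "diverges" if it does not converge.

-3

U'(theta) = -6(theta - 1)(theta + 3), so U'(-4) = -30.
Gradient descent moves in the -U' direction, i.e. theta is increasing.
The nearest critical point in that direction is theta = -3, where U'' = 24 > 0 (a local minimum). The iterate converges there.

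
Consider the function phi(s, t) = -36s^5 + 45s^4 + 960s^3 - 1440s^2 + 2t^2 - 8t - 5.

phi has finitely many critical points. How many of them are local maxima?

phi separates as a function of s plus a function of t, so ∇phi=0 decouples.
∂phi/∂s = -180s(s - 4)(s - 1)(s + 4) = 0 at s ∈ {-4, 0, 1, 4}; ∂phi/∂t = 4(t - 2) = 0 at t ∈ {2}.
The Hessian is diagonal: diag(phi_ss, phi_tt). Second derivatives: phi_ss(-4)=28800, phi_ss(0)=-2880, phi_ss(1)=2700, phi_ss(4)=-17280; phi_tt(2)=4.
Local maxima occur where both diagonal entries negative: none. Count: 0.

0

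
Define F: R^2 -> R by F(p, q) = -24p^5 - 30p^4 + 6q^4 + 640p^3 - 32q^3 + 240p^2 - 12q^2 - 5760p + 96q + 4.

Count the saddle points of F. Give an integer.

F separates as a function of p plus a function of q, so ∇F=0 decouples.
∂F/∂p = -120(p - 3)(p - 2)(p + 2)(p + 4) = 0 at p ∈ {-4, -2, 2, 3}; ∂F/∂q = 24(q - 4)(q - 1)(q + 1) = 0 at q ∈ {-1, 1, 4}.
The Hessian is diagonal: diag(F_pp, F_qq). Second derivatives: F_pp(-4)=10080, F_pp(-2)=-4800, F_pp(2)=2880, F_pp(3)=-4200; F_qq(-1)=240, F_qq(1)=-144, F_qq(4)=360.
Saddle points occur where the two diagonal entries have opposite signs: (-4, 1), (-2, -1), (-2, 4), (2, 1), (3, -1), (3, 4). Count: 6.

6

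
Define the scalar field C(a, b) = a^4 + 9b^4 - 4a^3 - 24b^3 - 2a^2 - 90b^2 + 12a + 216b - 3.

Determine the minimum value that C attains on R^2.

C(a,b) separates as P(a) + Q(b) − 3, so its minimum is min P + min Q − 3.
P'(a) = 4(a - 3)(a - 1)(a + 1) vanishes at a ∈ {-1, 1, 3}; Q'(b) = 36(b - 3)(b - 1)(b + 2) vanishes at b ∈ {-2, 1, 3}.
Local minima of P (where P''>0): P(-1)=-9, P(3)=-9. Local minima of Q: Q(-2)=-456, Q(3)=-81.
So the global minimum of C is P(-1) + Q(-2) − 3 = -9 − 456 − 3 = -468, attained at (-1, -2).

-468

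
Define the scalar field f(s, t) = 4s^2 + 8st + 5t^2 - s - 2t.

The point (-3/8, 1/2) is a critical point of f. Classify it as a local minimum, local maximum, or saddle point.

local minimum

The Hessian of f is constant: H = [[8, 8], [8, 10]].
det(H) = 8·10 − 8² = 16.
det(H) > 0 and tr(H) = 18 > 0, so H is positive definite and the point is a local minimum.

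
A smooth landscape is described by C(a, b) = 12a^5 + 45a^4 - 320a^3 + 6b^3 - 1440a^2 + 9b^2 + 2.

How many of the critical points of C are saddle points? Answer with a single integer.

C separates as a function of a plus a function of b, so ∇C=0 decouples.
∂C/∂a = 60a(a - 4)(a + 3)(a + 4) = 0 at a ∈ {-4, -3, 0, 4}; ∂C/∂b = 18b(b + 1) = 0 at b ∈ {-1, 0}.
The Hessian is diagonal: diag(C_aa, C_bb). Second derivatives: C_aa(-4)=-1920, C_aa(-3)=1260, C_aa(0)=-2880, C_aa(4)=13440; C_bb(-1)=-18, C_bb(0)=18.
Saddle points occur where the two diagonal entries have opposite signs: (-4, 0), (-3, -1), (0, 0), (4, -1). Count: 4.

4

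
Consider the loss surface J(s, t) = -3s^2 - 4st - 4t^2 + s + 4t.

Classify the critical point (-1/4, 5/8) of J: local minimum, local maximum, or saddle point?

local maximum

The Hessian of J is constant: H = [[-6, -4], [-4, -8]].
det(H) = (-6)·(-8) − (-4)² = 32.
det(H) > 0 and tr(H) = -14 < 0, so H is negative definite and the point is a local maximum.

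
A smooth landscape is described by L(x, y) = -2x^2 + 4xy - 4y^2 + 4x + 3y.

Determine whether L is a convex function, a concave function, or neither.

concave

L is quadratic, so its Hessian is the constant matrix H = [[-4, 4], [4, -8]].
det(H) = 16, tr(H) = -12.
det(H) > 0 and tr(H) < 0, so H is negative definite everywhere: concave.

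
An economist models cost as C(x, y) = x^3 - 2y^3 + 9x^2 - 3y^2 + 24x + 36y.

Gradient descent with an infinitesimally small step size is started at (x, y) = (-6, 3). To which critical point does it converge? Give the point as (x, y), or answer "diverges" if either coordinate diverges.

C is separable, so gradient descent decouples: x follows -∂C/∂x, y follows -∂C/∂y.
∂C/∂x = 3(x + 2)(x + 4); at x=-6 this is 24, so x decreases.
∂C/∂y = -6(y - 2)(y + 3); at y=3 this is -36, so y increases.
The x-coordinate has no critical point in that direction and runs off to infinity.

diverges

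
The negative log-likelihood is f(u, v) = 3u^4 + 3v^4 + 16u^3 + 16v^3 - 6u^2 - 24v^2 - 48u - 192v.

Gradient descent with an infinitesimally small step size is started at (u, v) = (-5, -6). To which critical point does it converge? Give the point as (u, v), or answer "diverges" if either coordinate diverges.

f is separable, so gradient descent decouples: u follows -∂f/∂u, v follows -∂f/∂v.
∂f/∂u = 12(u - 1)(u + 1)(u + 4); at u=-5 this is -288, so u increases.
∂f/∂v = 12(v - 2)(v + 2)(v + 4); at v=-6 this is -768, so v increases.
u converges to its nearest critical value -4 (a local min of the u-part); v converges to -4. The iterate converges to (-4, -4).

(-4, -4)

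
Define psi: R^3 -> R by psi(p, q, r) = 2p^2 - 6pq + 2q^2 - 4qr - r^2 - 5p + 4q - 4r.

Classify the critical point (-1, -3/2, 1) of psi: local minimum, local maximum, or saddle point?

saddle point

The Hessian is constant: H = [[4, -6, 0], [-6, 4, -4], [0, -4, -2]].
Leading principal minors: Δ₁ = 4, Δ₂ = -20, Δ₃ = -24.
The minors fit neither the all-positive nor the alternating-sign pattern, so H is indefinite: a saddle point.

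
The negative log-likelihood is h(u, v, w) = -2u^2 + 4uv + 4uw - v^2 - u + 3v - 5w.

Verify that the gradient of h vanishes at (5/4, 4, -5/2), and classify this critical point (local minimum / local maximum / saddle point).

∇h = (-4u + 4v + 4w - 1, 4u - 2v + 3, 4u - 5); substituting (5/4, 4, -5/2) gives ∇h = (0, 0, 0), so (5/4, 4, -5/2) is indeed a critical point.
The Hessian is constant: H = [[-4, 4, 4], [4, -2, 0], [4, 0, 0]].
Leading principal minors: Δ₁ = -4, Δ₂ = -8, Δ₃ = 32.
The minors fit neither the all-positive nor the alternating-sign pattern, so H is indefinite: a saddle point.

saddle point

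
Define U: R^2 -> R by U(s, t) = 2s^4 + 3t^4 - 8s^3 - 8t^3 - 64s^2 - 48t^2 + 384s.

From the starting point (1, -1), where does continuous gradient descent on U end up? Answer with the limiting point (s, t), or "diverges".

U is separable, so gradient descent decouples: s follows -∂U/∂s, t follows -∂U/∂t.
∂U/∂s = 8(s - 4)(s - 3)(s + 4); at s=1 this is 240, so s decreases.
∂U/∂t = 12t(t - 4)(t + 2); at t=-1 this is 60, so t decreases.
s converges to its nearest critical value -4 (a local min of the s-part); t converges to -2. The iterate converges to (-4, -2).

(-4, -2)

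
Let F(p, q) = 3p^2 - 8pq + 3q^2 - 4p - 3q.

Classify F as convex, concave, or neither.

F is quadratic, so its Hessian is the constant matrix H = [[6, -8], [-8, 6]].
det(H) = -28, tr(H) = 12.
det(H) < 0, so H is indefinite: neither convex nor concave.

neither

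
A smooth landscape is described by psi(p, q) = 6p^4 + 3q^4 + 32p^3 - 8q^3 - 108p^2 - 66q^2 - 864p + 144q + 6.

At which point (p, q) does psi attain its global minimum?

(3, -3)

psi(p,q) separates as A(p) + B(q) + 6, so its minimum is min A + min B + 6.
A'(p) = 24(p - 3)(p + 3)(p + 4) vanishes at p ∈ {-4, -3, 3}; B'(q) = 12(q - 4)(q - 1)(q + 3) vanishes at q ∈ {-3, 1, 4}.
Local minima of A (where A''>0): A(-4)=1216, A(3)=-2214. Local minima of B: B(-3)=-567, B(4)=-224.
So the global minimum of psi is A(3) + B(-3) + 6 = -2214 − 567 + 6 = -2775, attained at (3, -3).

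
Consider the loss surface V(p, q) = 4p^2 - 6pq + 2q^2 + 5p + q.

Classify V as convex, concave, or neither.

neither

V is quadratic, so its Hessian is the constant matrix H = [[8, -6], [-6, 4]].
det(H) = -4, tr(H) = 12.
det(H) < 0, so H is indefinite: neither convex nor concave.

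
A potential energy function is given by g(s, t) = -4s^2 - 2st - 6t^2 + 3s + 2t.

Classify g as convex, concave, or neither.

g is quadratic, so its Hessian is the constant matrix H = [[-8, -2], [-2, -12]].
det(H) = 92, tr(H) = -20.
det(H) > 0 and tr(H) < 0, so H is negative definite everywhere: concave.

concave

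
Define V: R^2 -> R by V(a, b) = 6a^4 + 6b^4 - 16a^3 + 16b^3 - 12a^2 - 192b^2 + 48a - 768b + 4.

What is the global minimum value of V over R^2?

-3618

V(a,b) separates as P(a) + Q(b) + 4, so its minimum is min P + min Q + 4.
P'(a) = 24(a - 2)(a - 1)(a + 1) vanishes at a ∈ {-1, 1, 2}; Q'(b) = 24(b - 4)(b + 2)(b + 4) vanishes at b ∈ {-4, -2, 4}.
Local minima of P (where P''>0): P(-1)=-38, P(2)=16. Local minima of Q: Q(-4)=512, Q(4)=-3584.
So the global minimum of V is P(-1) + Q(4) + 4 = -38 − 3584 + 4 = -3618, attained at (-1, 4).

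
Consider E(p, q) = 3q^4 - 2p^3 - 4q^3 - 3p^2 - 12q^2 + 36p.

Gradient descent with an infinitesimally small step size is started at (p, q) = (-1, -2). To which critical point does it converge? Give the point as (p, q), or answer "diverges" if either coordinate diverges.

(-3, -1)

E is separable, so gradient descent decouples: p follows -∂E/∂p, q follows -∂E/∂q.
∂E/∂p = -6(p - 2)(p + 3); at p=-1 this is 36, so p decreases.
∂E/∂q = 12q(q - 2)(q + 1); at q=-2 this is -96, so q increases.
p converges to its nearest critical value -3 (a local min of the p-part); q converges to -1. The iterate converges to (-3, -1).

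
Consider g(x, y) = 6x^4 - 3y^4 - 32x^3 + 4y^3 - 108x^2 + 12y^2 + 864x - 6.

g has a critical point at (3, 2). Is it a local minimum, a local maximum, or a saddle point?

The mixed partial ∂²g/∂x∂y is 0, so the Hessian at any point is diag(g_xx, g_yy) = diag(24(3x^2 - 8x - 9), 12(-3y^2 + 2y + 2)).
At (3, 2): H = diag(-144, -72).
Both eigenvalues are negative, so H is negative definite: a local maximum.

local maximum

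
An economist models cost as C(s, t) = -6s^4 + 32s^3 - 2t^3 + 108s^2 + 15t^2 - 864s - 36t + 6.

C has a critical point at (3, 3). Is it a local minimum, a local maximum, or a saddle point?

The mixed partial ∂²C/∂s∂t is 0, so the Hessian at any point is diag(C_ss, C_tt) = diag(24(-3s^2 + 8s + 9), 6(-2t + 5)).
At (3, 3): H = diag(144, -6).
The eigenvalues have opposite signs, so H is indefinite: a saddle point.

saddle point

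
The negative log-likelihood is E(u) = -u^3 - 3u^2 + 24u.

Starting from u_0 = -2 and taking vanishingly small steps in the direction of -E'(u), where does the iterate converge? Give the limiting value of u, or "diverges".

-4

E'(u) = -3(u - 2)(u + 4), so E'(-2) = 24.
Gradient descent moves in the -E' direction, i.e. u is decreasing.
The nearest critical point in that direction is u = -4, where E'' = 18 > 0 (a local minimum). The iterate converges there.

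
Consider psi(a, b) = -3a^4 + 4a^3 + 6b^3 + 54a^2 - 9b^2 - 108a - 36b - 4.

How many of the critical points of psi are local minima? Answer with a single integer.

psi separates as a function of a plus a function of b, so ∇psi=0 decouples.
∂psi/∂a = -12(a - 3)(a - 1)(a + 3) = 0 at a ∈ {-3, 1, 3}; ∂psi/∂b = 18(b - 2)(b + 1) = 0 at b ∈ {-1, 2}.
The Hessian is diagonal: diag(psi_aa, psi_bb). Second derivatives: psi_aa(-3)=-288, psi_aa(1)=96, psi_aa(3)=-144; psi_bb(-1)=-54, psi_bb(2)=54.
Local minima occur where both diagonal entries positive: (1, 2). Count: 1.

1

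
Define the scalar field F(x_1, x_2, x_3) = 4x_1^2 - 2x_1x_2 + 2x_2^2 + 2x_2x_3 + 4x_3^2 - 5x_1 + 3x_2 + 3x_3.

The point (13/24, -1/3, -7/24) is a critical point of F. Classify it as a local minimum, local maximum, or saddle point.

local minimum

The Hessian is constant: H = [[8, -2, 0], [-2, 4, 2], [0, 2, 8]].
Leading principal minors: Δ₁ = 8, Δ₂ = 28, Δ₃ = 192.
All leading minors are positive, so H is positive definite: a local minimum.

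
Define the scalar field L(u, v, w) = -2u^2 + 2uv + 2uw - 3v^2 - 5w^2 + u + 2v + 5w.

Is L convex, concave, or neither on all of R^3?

concave

L is quadratic, so its Hessian is the constant matrix H = [[-4, 2, 2], [2, -6, 0], [2, 0, -10]].
Leading principal minors: -4, 20, -176.
Signs alternate −, +, − ⇒ H ≺ 0 ⇒ concave.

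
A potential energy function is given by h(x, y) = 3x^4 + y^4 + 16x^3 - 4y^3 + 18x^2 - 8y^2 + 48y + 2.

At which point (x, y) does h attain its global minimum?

(-3, -2)

h(x,y) separates as P(x) + Q(y) + 2, so its minimum is min P + min Q + 2.
P'(x) = 12x(x + 1)(x + 3) vanishes at x ∈ {-3, -1, 0}; Q'(y) = 4(y - 3)(y - 2)(y + 2) vanishes at y ∈ {-2, 2, 3}.
Local minima of P (where P''>0): P(-3)=-27, P(0)=0. Local minima of Q: Q(-2)=-80, Q(3)=45.
So the global minimum of h is P(-3) + Q(-2) + 2 = -27 − 80 + 2 = -105, attained at (-3, -2).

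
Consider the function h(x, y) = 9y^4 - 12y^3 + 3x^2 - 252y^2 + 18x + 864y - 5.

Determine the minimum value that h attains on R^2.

h(x,y) separates as P(x) + Q(y) − 5, so its minimum is min P + min Q − 5.
P'(x) = 6x + 18 vanishes at x ∈ {-3}; Q'(y) = 36(y - 3)(y - 2)(y + 4) vanishes at y ∈ {-4, 2, 3}.
Local minima of P (where P''>0): P(-3)=-27. Local minima of Q: Q(-4)=-4416, Q(3)=729.
So the global minimum of h is P(-3) + Q(-4) − 5 = -27 − 4416 − 5 = -4448, attained at (-3, -4).

-4448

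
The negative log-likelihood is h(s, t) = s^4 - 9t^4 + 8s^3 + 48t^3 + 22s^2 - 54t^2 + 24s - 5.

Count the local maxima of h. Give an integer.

2

h separates as a function of s plus a function of t, so ∇h=0 decouples.
∂h/∂s = 4(s + 1)(s + 2)(s + 3) = 0 at s ∈ {-3, -2, -1}; ∂h/∂t = -36t(t - 3)(t - 1) = 0 at t ∈ {0, 1, 3}.
The Hessian is diagonal: diag(h_ss, h_tt). Second derivatives: h_ss(-3)=8, h_ss(-2)=-4, h_ss(-1)=8; h_tt(0)=-108, h_tt(1)=72, h_tt(3)=-216.
Local maxima occur where both diagonal entries negative: (-2, 0), (-2, 3). Count: 2.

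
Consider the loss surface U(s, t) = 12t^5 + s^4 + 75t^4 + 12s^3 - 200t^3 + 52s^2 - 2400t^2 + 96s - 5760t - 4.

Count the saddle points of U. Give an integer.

6

U separates as a function of s plus a function of t, so ∇U=0 decouples.
∂U/∂s = 4(s + 2)(s + 3)(s + 4) = 0 at s ∈ {-4, -3, -2}; ∂U/∂t = 60(t - 4)(t + 2)(t + 3)(t + 4) = 0 at t ∈ {-4, -3, -2, 4}.
The Hessian is diagonal: diag(U_ss, U_tt). Second derivatives: U_ss(-4)=8, U_ss(-3)=-4, U_ss(-2)=8; U_tt(-4)=-960, U_tt(-3)=420, U_tt(-2)=-720, U_tt(4)=20160.
Saddle points occur where the two diagonal entries have opposite signs: (-4, -4), (-4, -2), (-3, -3), (-3, 4), (-2, -4), (-2, -2). Count: 6.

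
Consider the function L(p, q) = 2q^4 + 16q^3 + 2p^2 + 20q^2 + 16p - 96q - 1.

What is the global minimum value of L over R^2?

-91

L(p,q) separates as A(p) + B(q) − 1, so its minimum is min A + min B − 1.
A'(p) = 4p + 16 vanishes at p ∈ {-4}; B'(q) = 8(q - 1)(q + 3)(q + 4) vanishes at q ∈ {-4, -3, 1}.
Local minima of A (where A''>0): A(-4)=-32. Local minima of B: B(-4)=192, B(1)=-58.
So the global minimum of L is A(-4) + B(1) − 1 = -32 − 58 − 1 = -91, attained at (-4, 1).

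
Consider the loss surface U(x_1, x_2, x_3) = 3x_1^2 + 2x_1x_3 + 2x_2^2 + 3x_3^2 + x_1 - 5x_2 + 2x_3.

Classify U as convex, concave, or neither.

convex

U is quadratic, so its Hessian is the constant matrix H = [[6, 0, 2], [0, 4, 0], [2, 0, 6]].
Leading principal minors: 6, 24, 128.
All positive ⇒ H ≻ 0 ⇒ convex.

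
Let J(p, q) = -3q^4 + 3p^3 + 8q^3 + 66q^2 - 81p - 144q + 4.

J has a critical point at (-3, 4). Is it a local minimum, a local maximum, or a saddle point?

local maximum

The mixed partial ∂²J/∂p∂q is 0, so the Hessian at any point is diag(J_pp, J_qq) = diag(18p, 12(-3q^2 + 4q + 11)).
At (-3, 4): H = diag(-54, -252).
Both eigenvalues are negative, so H is negative definite: a local maximum.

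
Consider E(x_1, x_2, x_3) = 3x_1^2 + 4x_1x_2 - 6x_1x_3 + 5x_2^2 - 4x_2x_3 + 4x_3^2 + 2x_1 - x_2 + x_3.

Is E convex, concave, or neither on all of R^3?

E is quadratic, so its Hessian is the constant matrix H = [[6, 4, -6], [4, 10, -4], [-6, -4, 8]].
Leading principal minors: 6, 44, 88.
All positive ⇒ H ≻ 0 ⇒ convex.

convex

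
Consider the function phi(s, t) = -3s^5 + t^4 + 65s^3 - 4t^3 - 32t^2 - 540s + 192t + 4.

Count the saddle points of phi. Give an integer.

6

phi separates as a function of s plus a function of t, so ∇phi=0 decouples.
∂phi/∂s = -15(s - 3)(s - 2)(s + 2)(s + 3) = 0 at s ∈ {-3, -2, 2, 3}; ∂phi/∂t = 4(t - 4)(t - 3)(t + 4) = 0 at t ∈ {-4, 3, 4}.
The Hessian is diagonal: diag(phi_ss, phi_tt). Second derivatives: phi_ss(-3)=450, phi_ss(-2)=-300, phi_ss(2)=300, phi_ss(3)=-450; phi_tt(-4)=224, phi_tt(3)=-28, phi_tt(4)=32.
Saddle points occur where the two diagonal entries have opposite signs: (-3, 3), (-2, -4), (-2, 4), (2, 3), (3, -4), (3, 4). Count: 6.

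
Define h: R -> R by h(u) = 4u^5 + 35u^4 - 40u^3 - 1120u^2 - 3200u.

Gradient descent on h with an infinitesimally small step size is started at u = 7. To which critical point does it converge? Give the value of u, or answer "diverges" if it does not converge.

4

h'(u) = 20(u - 4)(u + 2)(u + 4)(u + 5), so h'(7) = 71280.
Gradient descent moves in the -h' direction, i.e. u is decreasing.
The nearest critical point in that direction is u = 4, where h'' = 8640 > 0 (a local minimum). The iterate converges there.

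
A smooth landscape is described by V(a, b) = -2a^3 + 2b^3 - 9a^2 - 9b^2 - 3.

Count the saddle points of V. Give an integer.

2

V separates as a function of a plus a function of b, so ∇V=0 decouples.
∂V/∂a = -6a(a + 3) = 0 at a ∈ {-3, 0}; ∂V/∂b = 6b(b - 3) = 0 at b ∈ {0, 3}.
The Hessian is diagonal: diag(V_aa, V_bb). Second derivatives: V_aa(-3)=18, V_aa(0)=-18; V_bb(0)=-18, V_bb(3)=18.
Saddle points occur where the two diagonal entries have opposite signs: (-3, 0), (0, 3). Count: 2.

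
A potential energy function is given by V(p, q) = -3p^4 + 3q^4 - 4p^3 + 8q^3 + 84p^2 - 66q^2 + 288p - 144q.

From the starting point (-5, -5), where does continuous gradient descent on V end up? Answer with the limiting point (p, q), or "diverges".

diverges

V is separable, so gradient descent decouples: p follows -∂V/∂p, q follows -∂V/∂q.
∂V/∂p = -12(p - 4)(p + 2)(p + 3); at p=-5 this is 648, so p decreases.
∂V/∂q = 12(q - 3)(q + 1)(q + 4); at q=-5 this is -384, so q increases.
The p-coordinate has no critical point in that direction and runs off to infinity.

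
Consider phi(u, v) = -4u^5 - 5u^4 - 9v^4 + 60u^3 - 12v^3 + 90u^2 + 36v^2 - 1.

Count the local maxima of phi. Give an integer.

phi separates as a function of u plus a function of v, so ∇phi=0 decouples.
∂phi/∂u = -20u(u - 3)(u + 1)(u + 3) = 0 at u ∈ {-3, -1, 0, 3}; ∂phi/∂v = -36v(v - 1)(v + 2) = 0 at v ∈ {-2, 0, 1}.
The Hessian is diagonal: diag(phi_uu, phi_vv). Second derivatives: phi_uu(-3)=720, phi_uu(-1)=-160, phi_uu(0)=180, phi_uu(3)=-1440; phi_vv(-2)=-216, phi_vv(0)=72, phi_vv(1)=-108.
Local maxima occur where both diagonal entries negative: (-1, -2), (-1, 1), (3, -2), (3, 1). Count: 4.

4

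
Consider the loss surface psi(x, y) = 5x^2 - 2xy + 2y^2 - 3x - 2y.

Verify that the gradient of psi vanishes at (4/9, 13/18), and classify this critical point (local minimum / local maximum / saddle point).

local minimum

∇psi = (10x - 2y - 3, -2x + 4y - 2); substituting (4/9, 13/18) gives ∇psi = (0, 0), so (4/9, 13/18) is indeed a critical point.
The Hessian of psi is constant: H = [[10, -2], [-2, 4]].
det(H) = 10·4 − (-2)² = 36.
det(H) > 0 and tr(H) = 14 > 0, so H is positive definite and the point is a local minimum.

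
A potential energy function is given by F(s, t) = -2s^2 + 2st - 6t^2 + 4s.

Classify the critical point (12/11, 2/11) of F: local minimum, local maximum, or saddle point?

The Hessian of F is constant: H = [[-4, 2], [2, -12]].
det(H) = (-4)·(-12) − 2² = 44.
det(H) > 0 and tr(H) = -16 < 0, so H is negative definite and the point is a local maximum.

local maximum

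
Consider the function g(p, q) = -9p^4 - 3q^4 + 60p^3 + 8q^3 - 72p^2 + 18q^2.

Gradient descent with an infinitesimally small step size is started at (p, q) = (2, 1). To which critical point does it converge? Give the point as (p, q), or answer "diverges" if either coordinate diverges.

g is separable, so gradient descent decouples: p follows -∂g/∂p, q follows -∂g/∂q.
∂g/∂p = -36p(p - 4)(p - 1); at p=2 this is 144, so p decreases.
∂g/∂q = -12q(q - 3)(q + 1); at q=1 this is 48, so q decreases.
p converges to its nearest critical value 1 (a local min of the p-part); q converges to 0. The iterate converges to (1, 0).

(1, 0)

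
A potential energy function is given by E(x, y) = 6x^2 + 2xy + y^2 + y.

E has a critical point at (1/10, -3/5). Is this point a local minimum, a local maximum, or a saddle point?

local minimum

The Hessian of E is constant: H = [[12, 2], [2, 2]].
det(H) = 12·2 − 2² = 20.
det(H) > 0 and tr(H) = 14 > 0, so H is positive definite and the point is a local minimum.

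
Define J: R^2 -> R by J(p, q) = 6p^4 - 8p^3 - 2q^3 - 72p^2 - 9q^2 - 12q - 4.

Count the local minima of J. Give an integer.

2

J separates as a function of p plus a function of q, so ∇J=0 decouples.
∂J/∂p = 24p(p - 3)(p + 2) = 0 at p ∈ {-2, 0, 3}; ∂J/∂q = -6(q + 1)(q + 2) = 0 at q ∈ {-2, -1}.
The Hessian is diagonal: diag(J_pp, J_qq). Second derivatives: J_pp(-2)=240, J_pp(0)=-144, J_pp(3)=360; J_qq(-2)=6, J_qq(-1)=-6.
Local minima occur where both diagonal entries positive: (-2, -2), (3, -2). Count: 2.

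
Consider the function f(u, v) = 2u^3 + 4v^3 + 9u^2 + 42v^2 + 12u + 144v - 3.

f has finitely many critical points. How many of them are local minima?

1

f separates as a function of u plus a function of v, so ∇f=0 decouples.
∂f/∂u = 6(u + 1)(u + 2) = 0 at u ∈ {-2, -1}; ∂f/∂v = 12(v + 3)(v + 4) = 0 at v ∈ {-4, -3}.
The Hessian is diagonal: diag(f_uu, f_vv). Second derivatives: f_uu(-2)=-6, f_uu(-1)=6; f_vv(-4)=-12, f_vv(-3)=12.
Local minima occur where both diagonal entries positive: (-1, -3). Count: 1.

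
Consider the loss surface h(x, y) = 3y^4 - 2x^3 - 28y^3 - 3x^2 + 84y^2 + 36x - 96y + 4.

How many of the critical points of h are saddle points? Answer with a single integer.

3

h separates as a function of x plus a function of y, so ∇h=0 decouples.
∂h/∂x = -6(x - 2)(x + 3) = 0 at x ∈ {-3, 2}; ∂h/∂y = 12(y - 4)(y - 2)(y - 1) = 0 at y ∈ {1, 2, 4}.
The Hessian is diagonal: diag(h_xx, h_yy). Second derivatives: h_xx(-3)=30, h_xx(2)=-30; h_yy(1)=36, h_yy(2)=-24, h_yy(4)=72.
Saddle points occur where the two diagonal entries have opposite signs: (-3, 2), (2, 1), (2, 4). Count: 3.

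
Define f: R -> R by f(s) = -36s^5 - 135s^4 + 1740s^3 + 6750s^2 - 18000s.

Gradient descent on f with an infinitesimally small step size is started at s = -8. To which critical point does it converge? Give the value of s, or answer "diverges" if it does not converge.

-5

f'(s) = -180(s - 5)(s - 1)(s + 4)(s + 5), so f'(-8) = -252720.
Gradient descent moves in the -f' direction, i.e. s is increasing.
The nearest critical point in that direction is s = -5, where f'' = 10800 > 0 (a local minimum). The iterate converges there.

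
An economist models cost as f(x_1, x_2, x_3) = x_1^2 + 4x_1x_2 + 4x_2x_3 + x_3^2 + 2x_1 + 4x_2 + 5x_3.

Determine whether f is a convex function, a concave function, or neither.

neither

f is quadratic, so its Hessian is the constant matrix H = [[2, 4, 0], [4, 0, 4], [0, 4, 2]].
Leading principal minors: 2, -16, -64.
Neither pattern holds ⇒ H is indefinite ⇒ neither convex nor concave.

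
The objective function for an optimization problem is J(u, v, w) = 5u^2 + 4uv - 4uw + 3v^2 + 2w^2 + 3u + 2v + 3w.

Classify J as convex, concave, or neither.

convex

J is quadratic, so its Hessian is the constant matrix H = [[10, 4, -4], [4, 6, 0], [-4, 0, 4]].
Leading principal minors: 10, 44, 80.
All positive ⇒ H ≻ 0 ⇒ convex.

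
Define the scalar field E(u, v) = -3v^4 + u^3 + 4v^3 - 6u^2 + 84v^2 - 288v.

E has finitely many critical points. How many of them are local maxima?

2

E separates as a function of u plus a function of v, so ∇E=0 decouples.
∂E/∂u = 3u(u - 4) = 0 at u ∈ {0, 4}; ∂E/∂v = -12(v - 3)(v - 2)(v + 4) = 0 at v ∈ {-4, 2, 3}.
The Hessian is diagonal: diag(E_uu, E_vv). Second derivatives: E_uu(0)=-12, E_uu(4)=12; E_vv(-4)=-504, E_vv(2)=72, E_vv(3)=-84.
Local maxima occur where both diagonal entries negative: (0, -4), (0, 3). Count: 2.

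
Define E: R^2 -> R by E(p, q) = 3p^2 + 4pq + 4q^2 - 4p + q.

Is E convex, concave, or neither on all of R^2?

E is quadratic, so its Hessian is the constant matrix H = [[6, 4], [4, 8]].
det(H) = 32, tr(H) = 14.
det(H) > 0 and tr(H) > 0, so H is positive definite everywhere: convex.

convex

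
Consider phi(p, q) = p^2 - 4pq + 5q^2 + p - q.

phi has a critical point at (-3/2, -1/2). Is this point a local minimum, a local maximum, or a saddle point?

local minimum

The Hessian of phi is constant: H = [[2, -4], [-4, 10]].
det(H) = 2·10 − (-4)² = 4.
det(H) > 0 and tr(H) = 12 > 0, so H is positive definite and the point is a local minimum.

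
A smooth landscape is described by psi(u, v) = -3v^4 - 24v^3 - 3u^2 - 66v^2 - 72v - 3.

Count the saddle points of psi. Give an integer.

psi separates as a function of u plus a function of v, so ∇psi=0 decouples.
∂psi/∂u = -6u = 0 at u ∈ {0}; ∂psi/∂v = -12(v + 1)(v + 2)(v + 3) = 0 at v ∈ {-3, -2, -1}.
The Hessian is diagonal: diag(psi_uu, psi_vv). Second derivatives: psi_uu(0)=-6; psi_vv(-3)=-24, psi_vv(-2)=12, psi_vv(-1)=-24.
Saddle points occur where the two diagonal entries have opposite signs: (0, -2). Count: 1.

1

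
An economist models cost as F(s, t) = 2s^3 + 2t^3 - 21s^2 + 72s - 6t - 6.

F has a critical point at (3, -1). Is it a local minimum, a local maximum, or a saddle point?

local maximum

The mixed partial ∂²F/∂s∂t is 0, so the Hessian at any point is diag(F_ss, F_tt) = diag(6(2s - 7), 12t).
At (3, -1): H = diag(-6, -12).
Both eigenvalues are negative, so H is negative definite: a local maximum.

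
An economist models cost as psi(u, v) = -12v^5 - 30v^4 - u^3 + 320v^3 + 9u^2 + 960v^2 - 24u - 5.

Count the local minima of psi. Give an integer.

psi separates as a function of u plus a function of v, so ∇psi=0 decouples.
∂psi/∂u = -3(u - 4)(u - 2) = 0 at u ∈ {2, 4}; ∂psi/∂v = -60v(v - 4)(v + 2)(v + 4) = 0 at v ∈ {-4, -2, 0, 4}.
The Hessian is diagonal: diag(psi_uu, psi_vv). Second derivatives: psi_uu(2)=6, psi_uu(4)=-6; psi_vv(-4)=3840, psi_vv(-2)=-1440, psi_vv(0)=1920, psi_vv(4)=-11520.
Local minima occur where both diagonal entries positive: (2, -4), (2, 0). Count: 2.

2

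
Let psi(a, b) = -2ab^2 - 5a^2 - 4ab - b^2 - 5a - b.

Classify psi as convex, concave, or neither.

neither

The term -2ab^2 is cubic, so the Hessian is not constant.
∂²psi/∂b² = -4a - 2, which takes both signs as a varies (negative for sufficiently large a). A diagonal entry of the Hessian changing sign means the Hessian is neither positive- nor negative-semidefinite on all of R^2.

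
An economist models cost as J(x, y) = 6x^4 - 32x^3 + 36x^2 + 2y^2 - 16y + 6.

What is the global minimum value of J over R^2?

J(x,y) separates as P(x) + Q(y) + 6, so its minimum is min P + min Q + 6.
P'(x) = 24x(x - 3)(x - 1) vanishes at x ∈ {0, 1, 3}; Q'(y) = 4y - 16 vanishes at y ∈ {4}.
Local minima of P (where P''>0): P(0)=0, P(3)=-54. Local minima of Q: Q(4)=-32.
So the global minimum of J is P(3) + Q(4) + 6 = -54 − 32 + 6 = -80, attained at (3, 4).

-80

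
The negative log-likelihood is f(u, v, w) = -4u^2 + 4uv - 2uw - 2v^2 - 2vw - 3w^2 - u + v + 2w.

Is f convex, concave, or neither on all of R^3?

concave

f is quadratic, so its Hessian is the constant matrix H = [[-8, 4, -2], [4, -4, -2], [-2, -2, -6]].
Leading principal minors: -8, 16, -16.
Signs alternate −, +, − ⇒ H ≺ 0 ⇒ concave.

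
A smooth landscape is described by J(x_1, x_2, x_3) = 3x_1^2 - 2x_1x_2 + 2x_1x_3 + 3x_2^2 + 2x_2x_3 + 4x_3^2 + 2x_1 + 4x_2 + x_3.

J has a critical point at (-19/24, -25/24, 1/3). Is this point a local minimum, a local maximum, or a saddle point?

local minimum

The Hessian is constant: H = [[6, -2, 2], [-2, 6, 2], [2, 2, 8]].
Leading principal minors: Δ₁ = 6, Δ₂ = 32, Δ₃ = 192.
All leading minors are positive, so H is positive definite: a local minimum.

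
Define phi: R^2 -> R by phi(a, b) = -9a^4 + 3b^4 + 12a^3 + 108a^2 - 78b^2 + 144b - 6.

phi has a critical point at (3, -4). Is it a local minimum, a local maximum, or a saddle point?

saddle point

The mixed partial ∂²phi/∂a∂b is 0, so the Hessian at any point is diag(phi_aa, phi_bb) = diag(36(-3a^2 + 2a + 6), 12(3b^2 - 13)).
At (3, -4): H = diag(-540, 420).
The eigenvalues have opposite signs, so H is indefinite: a saddle point.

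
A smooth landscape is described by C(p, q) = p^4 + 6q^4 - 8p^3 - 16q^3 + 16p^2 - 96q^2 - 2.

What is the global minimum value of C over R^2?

-1026

C(p,q) separates as A(p) + B(q) − 2, so its minimum is min A + min B − 2.
A'(p) = 4p(p - 4)(p - 2) vanishes at p ∈ {0, 2, 4}; B'(q) = 24q(q - 4)(q + 2) vanishes at q ∈ {-2, 0, 4}.
Local minima of A (where A''>0): A(0)=0, A(4)=0. Local minima of B: B(-2)=-160, B(4)=-1024.
So the global minimum of C is A(0) + B(4) − 2 = 0 − 1024 − 2 = -1026, attained at (0, 4).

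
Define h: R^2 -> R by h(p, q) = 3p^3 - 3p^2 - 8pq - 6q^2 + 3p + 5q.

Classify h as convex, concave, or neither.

The term 3p^3 is cubic, so the Hessian is not constant.
∂²h/∂p² = 18p - 6, which takes both signs as p varies (negative for sufficiently negative p). A diagonal entry of the Hessian changing sign means the Hessian is neither positive- nor negative-semidefinite on all of R^2.

neither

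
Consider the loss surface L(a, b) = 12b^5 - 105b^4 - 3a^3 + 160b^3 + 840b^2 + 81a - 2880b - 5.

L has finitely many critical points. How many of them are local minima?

L separates as a function of a plus a function of b, so ∇L=0 decouples.
∂L/∂a = -9(a - 3)(a + 3) = 0 at a ∈ {-3, 3}; ∂L/∂b = 60(b - 4)(b - 3)(b - 2)(b + 2) = 0 at b ∈ {-2, 2, 3, 4}.
The Hessian is diagonal: diag(L_aa, L_bb). Second derivatives: L_aa(-3)=54, L_aa(3)=-54; L_bb(-2)=-7200, L_bb(2)=480, L_bb(3)=-300, L_bb(4)=720.
Local minima occur where both diagonal entries positive: (-3, 2), (-3, 4). Count: 2.

2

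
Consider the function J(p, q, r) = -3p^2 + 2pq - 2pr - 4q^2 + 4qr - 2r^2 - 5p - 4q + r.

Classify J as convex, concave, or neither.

concave

J is quadratic, so its Hessian is the constant matrix H = [[-6, 2, -2], [2, -8, 4], [-2, 4, -4]].
Leading principal minors: -6, 44, -80.
Signs alternate −, +, − ⇒ H ≺ 0 ⇒ concave.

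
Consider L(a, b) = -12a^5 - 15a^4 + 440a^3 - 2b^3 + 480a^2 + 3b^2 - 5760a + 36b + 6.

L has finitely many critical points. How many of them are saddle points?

4

L separates as a function of a plus a function of b, so ∇L=0 decouples.
∂L/∂a = -60(a - 4)(a - 2)(a + 3)(a + 4) = 0 at a ∈ {-4, -3, 2, 4}; ∂L/∂b = -6(b - 3)(b + 2) = 0 at b ∈ {-2, 3}.
The Hessian is diagonal: diag(L_aa, L_bb). Second derivatives: L_aa(-4)=2880, L_aa(-3)=-2100, L_aa(2)=3600, L_aa(4)=-6720; L_bb(-2)=30, L_bb(3)=-30.
Saddle points occur where the two diagonal entries have opposite signs: (-4, 3), (-3, -2), (2, 3), (4, -2). Count: 4.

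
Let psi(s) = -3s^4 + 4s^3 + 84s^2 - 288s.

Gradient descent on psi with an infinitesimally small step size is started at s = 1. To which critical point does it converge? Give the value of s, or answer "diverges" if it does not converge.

2

psi'(s) = -12(s - 3)(s - 2)(s + 4), so psi'(1) = -120.
Gradient descent moves in the -psi' direction, i.e. s is increasing.
The nearest critical point in that direction is s = 2, where psi'' = 72 > 0 (a local minimum). The iterate converges there.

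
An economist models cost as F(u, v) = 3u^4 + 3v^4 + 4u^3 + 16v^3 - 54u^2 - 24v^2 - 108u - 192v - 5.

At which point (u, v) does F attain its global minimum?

(3, 2)

F(u,v) separates as P(u) + Q(v) − 5, so its minimum is min P + min Q − 5.
P'(u) = 12(u - 3)(u + 1)(u + 3) vanishes at u ∈ {-3, -1, 3}; Q'(v) = 12(v - 2)(v + 2)(v + 4) vanishes at v ∈ {-4, -2, 2}.
Local minima of P (where P''>0): P(-3)=-27, P(3)=-459. Local minima of Q: Q(-4)=128, Q(2)=-304.
So the global minimum of F is P(3) + Q(2) − 5 = -459 − 304 − 5 = -768, attained at (3, 2).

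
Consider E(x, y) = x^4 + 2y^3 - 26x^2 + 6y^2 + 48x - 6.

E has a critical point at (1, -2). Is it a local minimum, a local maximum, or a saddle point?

The mixed partial ∂²E/∂x∂y is 0, so the Hessian at any point is diag(E_xx, E_yy) = diag(4(3x^2 - 13), 12(y + 1)).
At (1, -2): H = diag(-40, -12).
Both eigenvalues are negative, so H is negative definite: a local maximum.

local maximum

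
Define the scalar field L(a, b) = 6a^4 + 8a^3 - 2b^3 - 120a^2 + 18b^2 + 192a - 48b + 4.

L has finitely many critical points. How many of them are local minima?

2

L separates as a function of a plus a function of b, so ∇L=0 decouples.
∂L/∂a = 24(a - 2)(a - 1)(a + 4) = 0 at a ∈ {-4, 1, 2}; ∂L/∂b = -6(b - 4)(b - 2) = 0 at b ∈ {2, 4}.
The Hessian is diagonal: diag(L_aa, L_bb). Second derivatives: L_aa(-4)=720, L_aa(1)=-120, L_aa(2)=144; L_bb(2)=12, L_bb(4)=-12.
Local minima occur where both diagonal entries positive: (-4, 2), (2, 2). Count: 2.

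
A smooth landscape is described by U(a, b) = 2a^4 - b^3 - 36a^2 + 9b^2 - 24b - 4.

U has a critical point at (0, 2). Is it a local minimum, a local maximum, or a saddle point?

saddle point

The mixed partial ∂²U/∂a∂b is 0, so the Hessian at any point is diag(U_aa, U_bb) = diag(24(a^2 - 3), 6(-b + 3)).
At (0, 2): H = diag(-72, 6).
The eigenvalues have opposite signs, so H is indefinite: a saddle point.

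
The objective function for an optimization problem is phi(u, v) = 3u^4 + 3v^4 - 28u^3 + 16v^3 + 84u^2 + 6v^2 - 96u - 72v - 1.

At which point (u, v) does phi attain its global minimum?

(4, 1)

phi(u,v) separates as P(u) + Q(v) − 1, so its minimum is min P + min Q − 1.
P'(u) = 12(u - 4)(u - 2)(u - 1) vanishes at u ∈ {1, 2, 4}; Q'(v) = 12(v - 1)(v + 2)(v + 3) vanishes at v ∈ {-3, -2, 1}.
Local minima of P (where P''>0): P(1)=-37, P(4)=-64. Local minima of Q: Q(-3)=81, Q(1)=-47.
So the global minimum of phi is P(4) + Q(1) − 1 = -64 − 47 − 1 = -112, attained at (4, 1).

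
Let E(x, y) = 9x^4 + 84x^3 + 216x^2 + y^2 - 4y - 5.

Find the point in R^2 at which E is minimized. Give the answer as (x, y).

(0, 2)

E(x,y) separates as P(x) + Q(y) − 5, so its minimum is min P + min Q − 5.
P'(x) = 36x(x + 3)(x + 4) vanishes at x ∈ {-4, -3, 0}; Q'(y) = 2y - 4 vanishes at y ∈ {2}.
Local minima of P (where P''>0): P(-4)=384, P(0)=0. Local minima of Q: Q(2)=-4.
So the global minimum of E is P(0) + Q(2) − 5 = 0 − 4 − 5 = -9, attained at (0, 2).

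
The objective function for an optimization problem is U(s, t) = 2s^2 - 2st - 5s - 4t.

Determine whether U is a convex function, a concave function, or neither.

neither

U is quadratic, so its Hessian is the constant matrix H = [[4, -2], [-2, 0]].
det(H) = -4, tr(H) = 4.
det(H) < 0, so H is indefinite: neither convex nor concave.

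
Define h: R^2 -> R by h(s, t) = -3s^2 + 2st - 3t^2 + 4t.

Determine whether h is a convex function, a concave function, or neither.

concave

h is quadratic, so its Hessian is the constant matrix H = [[-6, 2], [2, -6]].
det(H) = 32, tr(H) = -12.
det(H) > 0 and tr(H) < 0, so H is negative definite everywhere: concave.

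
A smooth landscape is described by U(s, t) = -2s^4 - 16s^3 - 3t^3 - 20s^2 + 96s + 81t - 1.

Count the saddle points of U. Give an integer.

U separates as a function of s plus a function of t, so ∇U=0 decouples.
∂U/∂s = -8(s - 1)(s + 3)(s + 4) = 0 at s ∈ {-4, -3, 1}; ∂U/∂t = -9(t - 3)(t + 3) = 0 at t ∈ {-3, 3}.
The Hessian is diagonal: diag(U_ss, U_tt). Second derivatives: U_ss(-4)=-40, U_ss(-3)=32, U_ss(1)=-160; U_tt(-3)=54, U_tt(3)=-54.
Saddle points occur where the two diagonal entries have opposite signs: (-4, -3), (-3, 3), (1, -3). Count: 3.

3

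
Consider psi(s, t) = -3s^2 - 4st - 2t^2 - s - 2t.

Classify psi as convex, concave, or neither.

concave

psi is quadratic, so its Hessian is the constant matrix H = [[-6, -4], [-4, -4]].
det(H) = 8, tr(H) = -10.
det(H) > 0 and tr(H) < 0, so H is negative definite everywhere: concave.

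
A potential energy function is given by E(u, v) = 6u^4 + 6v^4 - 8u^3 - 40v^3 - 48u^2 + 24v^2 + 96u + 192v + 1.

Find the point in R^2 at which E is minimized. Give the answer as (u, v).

E(u,v) separates as P(u) + Q(v) + 1, so its minimum is min P + min Q + 1.
P'(u) = 24(u - 2)(u - 1)(u + 2) vanishes at u ∈ {-2, 1, 2}; Q'(v) = 24(v - 4)(v - 2)(v + 1) vanishes at v ∈ {-1, 2, 4}.
Local minima of P (where P''>0): P(-2)=-224, P(2)=32. Local minima of Q: Q(-1)=-122, Q(4)=128.
So the global minimum of E is P(-2) + Q(-1) + 1 = -224 − 122 + 1 = -345, attained at (-2, -1).

(-2, -1)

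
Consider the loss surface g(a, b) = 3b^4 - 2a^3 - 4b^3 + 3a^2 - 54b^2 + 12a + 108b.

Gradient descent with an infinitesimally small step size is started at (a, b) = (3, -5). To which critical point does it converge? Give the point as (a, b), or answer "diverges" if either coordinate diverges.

diverges

g is separable, so gradient descent decouples: a follows -∂g/∂a, b follows -∂g/∂b.
∂g/∂a = -6(a - 2)(a + 1); at a=3 this is -24, so a increases.
∂g/∂b = 12(b - 3)(b - 1)(b + 3); at b=-5 this is -1152, so b increases.
The a-coordinate has no critical point in that direction and runs off to infinity.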